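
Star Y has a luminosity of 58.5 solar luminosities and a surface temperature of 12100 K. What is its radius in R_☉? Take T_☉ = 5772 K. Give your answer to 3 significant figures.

1.74 R_☉

R/R_☉ = √(L/L_☉) / (T/T_☉)² = √(58.5) / (2.096)²
       = 7.649 / 4.395 = 1.740.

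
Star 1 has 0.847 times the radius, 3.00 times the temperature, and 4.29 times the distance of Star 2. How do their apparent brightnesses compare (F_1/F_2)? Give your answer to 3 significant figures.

3.16

L_1/L_2 = (R_1/R_2)²(T_1/T_2)⁴ = (0.847)² × (3.00)⁴ = 58.11.
F_1/F_2 = (L_1/L_2)/(d_1/d_2)² = 58.11 / (4.29)² = 3.157.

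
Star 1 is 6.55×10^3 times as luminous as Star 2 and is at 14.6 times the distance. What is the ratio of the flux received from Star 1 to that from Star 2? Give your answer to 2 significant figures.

F = L/(4πd²), so F_1/F_2 = (L_1/L_2) / (d_1/d_2)²
= 6.55×10^3 / (14.6)² = 6.55×10^3 / 213.2 = 30.73.

31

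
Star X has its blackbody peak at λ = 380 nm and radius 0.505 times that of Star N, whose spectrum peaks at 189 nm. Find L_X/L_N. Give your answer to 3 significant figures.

0.0156

Wien's law gives T ∝ 1/λ_max, so T_X/T_N = λ_N/λ_X = 189/380 = 0.4974.
Then L ∝ R²T⁴ gives L_X/L_N = (0.505)² × (0.4974)⁴ = 0.2550 × 0.06119 = 0.01561.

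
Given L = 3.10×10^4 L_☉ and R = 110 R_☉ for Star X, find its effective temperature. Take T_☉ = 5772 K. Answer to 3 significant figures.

T/T_☉ = (L/L_☉)^(1/4) / (R/R_☉)^(1/2)
T = 5772 × (3.10×10^4)^(1/4) / √(110) = 5772 × 13.27 / 10.49 = 7302 K.

7.30×10^3 K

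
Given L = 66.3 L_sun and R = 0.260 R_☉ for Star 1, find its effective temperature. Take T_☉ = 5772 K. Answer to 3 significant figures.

T/T_☉ = (L/L_☉)^(1/4) / (R/R_☉)^(1/2)
T = 5772 × (66.3)^(1/4) / √(0.260) = 5772 × 2.854 / 0.5099 = 3.230×10^4 K.

3.23×10^4 K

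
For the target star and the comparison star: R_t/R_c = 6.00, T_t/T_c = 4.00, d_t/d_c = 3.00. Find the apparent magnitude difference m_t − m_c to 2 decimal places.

-7.53

L_t/L_c = (6.00)²(4.00)⁴ = 9216.
F_t/F_c = (L_t/L_c)/(d_t/d_c)² = 9216/9.000 = 1024.
m_t − m_c = −2.5 log₁₀(1024) = -7.53.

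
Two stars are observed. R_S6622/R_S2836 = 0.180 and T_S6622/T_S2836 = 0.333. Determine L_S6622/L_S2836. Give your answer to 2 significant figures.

From the Stefan–Boltzmann law, L ∝ R²T⁴, so
L_S6622/L_S2836 = (R_S6622/R_S2836)² (T_S6622/T_S2836)⁴ = (0.180)² × (0.333)⁴ = 0.03240 × 0.01230 = 3.984×10^-4.

4.0×10^-4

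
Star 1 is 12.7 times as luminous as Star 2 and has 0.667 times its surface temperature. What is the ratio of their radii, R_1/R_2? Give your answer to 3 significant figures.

L ∝ R²T⁴ gives R ∝ √L / T², so
R_1/R_2 = √(12.7) / (0.667)² = 3.564 / 0.4449 = 8.010.

8.01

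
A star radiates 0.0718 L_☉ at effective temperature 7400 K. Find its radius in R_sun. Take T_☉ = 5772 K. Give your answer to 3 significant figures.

0.163 R_sun

R/R_☉ = √(L/L_☉) / (T/T_☉)² = √(0.0718) / (1.282)²
       = 0.2680 / 1.644 = 0.1630.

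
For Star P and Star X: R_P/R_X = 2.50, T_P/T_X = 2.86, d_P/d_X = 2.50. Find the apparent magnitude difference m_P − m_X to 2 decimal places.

L_P/L_X = (2.50)²(2.86)⁴ = 418.2.
F_P/F_X = (L_P/L_X)/(d_P/d_X)² = 418.2/6.250 = 66.91.
m_P − m_X = −2.5 log₁₀(66.91) = -4.56.

-4.56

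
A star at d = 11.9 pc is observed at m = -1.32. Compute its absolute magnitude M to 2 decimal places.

M = m − 5 log₁₀(d/10 pc) = -1.32 − 5 log₁₀(11.9/10)
  = -1.32 − 5 × 0.076 = -1.32 − 0.38 = -1.70.

-1.70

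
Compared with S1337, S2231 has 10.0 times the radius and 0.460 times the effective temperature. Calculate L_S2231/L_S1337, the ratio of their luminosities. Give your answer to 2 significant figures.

4.5

From the Stefan–Boltzmann law, L ∝ R²T⁴, so
L_S2231/L_S1337 = (R_S2231/R_S1337)² (T_S2231/T_S1337)⁴ = (10.0)² × (0.460)⁴ = 100.0 × 0.04477 = 4.477.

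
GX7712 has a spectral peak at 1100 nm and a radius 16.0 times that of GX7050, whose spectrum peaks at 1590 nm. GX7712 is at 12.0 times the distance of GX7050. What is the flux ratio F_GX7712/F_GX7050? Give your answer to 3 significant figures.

7.76

Wien's law: T_GX7712/T_GX7050 = λ_GX7050/λ_GX7712 = 1590/1100 = 1.445.
L_GX7712/L_GX7050 = (R_GX7712/R_GX7050)²(T_GX7712/T_GX7050)⁴ = (16.0)²(1.445)⁴ = 1118.
F_GX7712/F_GX7050 = (L_GX7712/L_GX7050)/(d_GX7712/d_GX7050)² = 1118/(12.0)² = 7.761.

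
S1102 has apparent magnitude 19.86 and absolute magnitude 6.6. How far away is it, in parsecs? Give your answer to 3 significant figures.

4.49×10^3 pc

m − M = 5 log₁₀(d/10 pc)
19.86 − (6.6) = 13.26 = 5 log₁₀(d/10)
d = 10 × 10^(13.26/5) = 10 × 10^2.652 = 4487 pc.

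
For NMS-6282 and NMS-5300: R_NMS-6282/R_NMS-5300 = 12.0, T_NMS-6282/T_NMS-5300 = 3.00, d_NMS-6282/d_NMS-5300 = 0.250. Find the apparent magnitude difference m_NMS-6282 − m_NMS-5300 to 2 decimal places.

L_NMS-6282/L_NMS-5300 = (12.0)²(3.00)⁴ = 1.166×10^4.
F_NMS-6282/F_NMS-5300 = (L_NMS-6282/L_NMS-5300)/(d_NMS-6282/d_NMS-5300)² = 1.166×10^4/0.06250 = 1.866×10^5.
m_NMS-6282 − m_NMS-5300 = −2.5 log₁₀(1.866×10^5) = -13.18.

-13.18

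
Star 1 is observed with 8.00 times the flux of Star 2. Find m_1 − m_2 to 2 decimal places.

m_1 − m_2 = −2.5 log₁₀(F_1/F_2) = −2.5 log₁₀(8.00) = −2.5 × (0.903) = -2.258.

-2.26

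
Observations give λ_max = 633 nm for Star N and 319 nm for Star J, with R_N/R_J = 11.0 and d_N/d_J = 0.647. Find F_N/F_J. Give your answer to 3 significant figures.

Wien's law: T_N/T_J = λ_J/λ_N = 319/633 = 0.5039.
L_N/L_J = (R_N/R_J)²(T_N/T_J)⁴ = (11.0)²(0.5039)⁴ = 7.804.
F_N/F_J = (L_N/L_J)/(d_N/d_J)² = 7.804/(0.647)² = 18.64.

18.6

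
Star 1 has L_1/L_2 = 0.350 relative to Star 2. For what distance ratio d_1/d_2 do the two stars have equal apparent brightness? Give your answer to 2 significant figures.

Equal flux requires L_1/d_1² = L_2/d_2², so d_1/d_2 = √(L_1/L_2)
= √(0.350) = 0.5916.

0.59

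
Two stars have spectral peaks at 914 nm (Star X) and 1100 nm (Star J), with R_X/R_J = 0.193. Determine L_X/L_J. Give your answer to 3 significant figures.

0.0781

Wien's law gives T ∝ 1/λ_max, so T_X/T_J = λ_J/λ_X = 1100/914 = 1.204.
Then L ∝ R²T⁴ gives L_X/L_J = (0.193)² × (1.204)⁴ = 0.03725 × 2.098 = 0.07814.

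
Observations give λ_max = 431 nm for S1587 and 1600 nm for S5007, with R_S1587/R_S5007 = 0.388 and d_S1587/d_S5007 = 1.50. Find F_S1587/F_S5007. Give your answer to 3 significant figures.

12.7

Wien's law: T_S1587/T_S5007 = λ_S5007/λ_S1587 = 1600/431 = 3.712.
L_S1587/L_S5007 = (R_S1587/R_S5007)²(T_S1587/T_S5007)⁴ = (0.388)²(3.712)⁴ = 28.59.
F_S1587/F_S5007 = (L_S1587/L_S5007)/(d_S1587/d_S5007)² = 28.59/(1.50)² = 12.71.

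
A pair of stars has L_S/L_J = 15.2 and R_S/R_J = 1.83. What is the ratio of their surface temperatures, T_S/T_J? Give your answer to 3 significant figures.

L ∝ R²T⁴ gives T ∝ (L/R²)^(1/4), so
T_S/T_J = (15.2 / 1.83²)^(1/4) = (4.539)^(1/4) = 1.460.

1.46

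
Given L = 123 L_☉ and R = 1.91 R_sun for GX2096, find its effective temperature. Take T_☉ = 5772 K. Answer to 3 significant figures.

1.39×10^4 K

T/T_☉ = (L/L_☉)^(1/4) / (R/R_☉)^(1/2)
T = 5772 × (123)^(1/4) / √(1.91) = 5772 × 3.330 / 1.382 = 1.391×10^4 K.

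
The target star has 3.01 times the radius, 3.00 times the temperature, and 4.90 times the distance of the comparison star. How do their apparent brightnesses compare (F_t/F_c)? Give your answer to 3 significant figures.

L_t/L_c = (R_t/R_c)²(T_t/T_c)⁴ = (3.01)² × (3.00)⁴ = 733.9.
F_t/F_c = (L_t/L_c)/(d_t/d_c)² = 733.9 / (4.90)² = 30.57.

30.6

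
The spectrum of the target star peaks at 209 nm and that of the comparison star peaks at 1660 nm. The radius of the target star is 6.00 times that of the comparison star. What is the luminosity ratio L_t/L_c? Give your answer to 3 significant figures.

Wien's law gives T ∝ 1/λ_max, so T_t/T_c = λ_c/λ_t = 1660/209 = 7.943.
Then L ∝ R²T⁴ gives L_t/L_c = (6.00)² × (7.943)⁴ = 36.00 × 3980 = 1.433×10^5.

1.43×10^5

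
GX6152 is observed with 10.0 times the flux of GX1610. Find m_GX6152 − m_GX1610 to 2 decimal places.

-2.50

m_GX6152 − m_GX1610 = −2.5 log₁₀(F_GX6152/F_GX1610) = −2.5 log₁₀(10.0) = −2.5 × (1.000) = -2.500.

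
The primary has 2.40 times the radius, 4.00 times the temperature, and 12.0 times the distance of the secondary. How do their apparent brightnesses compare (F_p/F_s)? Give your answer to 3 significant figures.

L_p/L_s = (R_p/R_s)²(T_p/T_s)⁴ = (2.40)² × (4.00)⁴ = 1475.
F_p/F_s = (L_p/L_s)/(d_p/d_s)² = 1475 / (12.0)² = 10.24.

10.2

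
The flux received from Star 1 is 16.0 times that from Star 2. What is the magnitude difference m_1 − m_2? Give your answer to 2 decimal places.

-3.01

m_1 − m_2 = −2.5 log₁₀(F_1/F_2) = −2.5 log₁₀(16.0) = −2.5 × (1.204) = -3.010.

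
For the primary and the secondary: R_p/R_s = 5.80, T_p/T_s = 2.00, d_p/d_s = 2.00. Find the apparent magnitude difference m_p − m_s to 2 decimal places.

-5.32

L_p/L_s = (5.80)²(2.00)⁴ = 538.2.
F_p/F_s = (L_p/L_s)/(d_p/d_s)² = 538.2/4.000 = 134.6.
m_p − m_s = −2.5 log₁₀(134.6) = -5.32.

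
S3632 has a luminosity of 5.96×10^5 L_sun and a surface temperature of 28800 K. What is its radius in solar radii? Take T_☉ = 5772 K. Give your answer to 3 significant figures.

R/R_☉ = √(L/L_☉) / (T/T_☉)² = √(5.96×10^5) / (4.990)²
       = 772.0 / 24.90 = 31.01.

31.0 solar radii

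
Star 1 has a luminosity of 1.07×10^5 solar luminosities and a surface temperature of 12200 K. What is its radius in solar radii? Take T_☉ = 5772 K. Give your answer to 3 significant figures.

R/R_☉ = √(L/L_☉) / (T/T_☉)² = √(1.07×10^5) / (2.114)²
       = 327.1 / 4.468 = 73.22.

73.2 solar radii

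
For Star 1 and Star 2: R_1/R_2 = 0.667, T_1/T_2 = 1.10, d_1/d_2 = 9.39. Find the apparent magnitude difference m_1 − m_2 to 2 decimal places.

5.33

L_1/L_2 = (0.667)²(1.10)⁴ = 0.6514.
F_1/F_2 = (L_1/L_2)/(d_1/d_2)² = 0.6514/88.17 = 0.007387.
m_1 − m_2 = −2.5 log₁₀(0.007387) = 5.33.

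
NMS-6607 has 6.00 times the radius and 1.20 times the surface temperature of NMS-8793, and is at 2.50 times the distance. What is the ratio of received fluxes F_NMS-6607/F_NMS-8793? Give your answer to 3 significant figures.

11.9

L_NMS-6607/L_NMS-8793 = (R_NMS-6607/R_NMS-8793)²(T_NMS-6607/T_NMS-8793)⁴ = (6.00)² × (1.20)⁴ = 74.65.
F_NMS-6607/F_NMS-8793 = (L_NMS-6607/L_NMS-8793)/(d_NMS-6607/d_NMS-8793)² = 74.65 / (2.50)² = 11.94.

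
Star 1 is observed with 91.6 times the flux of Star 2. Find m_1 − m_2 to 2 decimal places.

m_1 − m_2 = −2.5 log₁₀(F_1/F_2) = −2.5 log₁₀(91.6) = −2.5 × (1.962) = -4.905.

-4.90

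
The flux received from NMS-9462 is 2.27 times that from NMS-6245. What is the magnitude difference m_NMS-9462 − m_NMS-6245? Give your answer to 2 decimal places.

-0.89

m_NMS-9462 − m_NMS-6245 = −2.5 log₁₀(F_NMS-9462/F_NMS-6245) = −2.5 log₁₀(2.27) = −2.5 × (0.356) = -0.890.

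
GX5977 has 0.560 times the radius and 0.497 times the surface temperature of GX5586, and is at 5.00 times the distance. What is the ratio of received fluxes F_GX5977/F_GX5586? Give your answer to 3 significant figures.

L_GX5977/L_GX5586 = (R_GX5977/R_GX5586)²(T_GX5977/T_GX5586)⁴ = (0.560)² × (0.497)⁴ = 0.01913.
F_GX5977/F_GX5586 = (L_GX5977/L_GX5586)/(d_GX5977/d_GX5586)² = 0.01913 / (5.00)² = 7.654×10^-4.

7.65×10^-4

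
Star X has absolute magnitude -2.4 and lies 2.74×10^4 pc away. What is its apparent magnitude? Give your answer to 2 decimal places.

m = M + 5 log₁₀(d/10 pc) = -2.4 + 5 log₁₀(2.74×10^4/10)
  = -2.4 + 5 × 3.438 = -2.4 + 17.19 = 14.79.

14.79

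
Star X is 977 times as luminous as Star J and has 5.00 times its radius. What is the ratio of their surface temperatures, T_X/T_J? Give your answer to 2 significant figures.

2.5

L ∝ R²T⁴ gives T ∝ (L/R²)^(1/4), so
T_X/T_J = (977 / 5.00²)^(1/4) = (39.08)^(1/4) = 2.500.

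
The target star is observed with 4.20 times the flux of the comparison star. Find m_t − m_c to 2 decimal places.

-1.56

m_t − m_c = −2.5 log₁₀(F_t/F_c) = −2.5 log₁₀(4.20) = −2.5 × (0.623) = -1.558.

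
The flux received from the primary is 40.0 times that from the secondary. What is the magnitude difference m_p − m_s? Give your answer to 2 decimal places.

m_p − m_s = −2.5 log₁₀(F_p/F_s) = −2.5 log₁₀(40.0) = −2.5 × (1.602) = -4.005.

-4.01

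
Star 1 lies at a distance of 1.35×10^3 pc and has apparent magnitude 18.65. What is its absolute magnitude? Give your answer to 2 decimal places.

8.00

M = m − 5 log₁₀(d/10 pc) = 18.65 − 5 log₁₀(1.35×10^3/10)
  = 18.65 − 5 × 2.130 = 18.65 − 10.65 = 8.00.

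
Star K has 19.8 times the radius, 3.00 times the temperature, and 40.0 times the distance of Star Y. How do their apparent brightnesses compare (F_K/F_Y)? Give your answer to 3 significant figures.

19.8

L_K/L_Y = (R_K/R_Y)²(T_K/T_Y)⁴ = (19.8)² × (3.00)⁴ = 3.176×10^4.
F_K/F_Y = (L_K/L_Y)/(d_K/d_Y)² = 3.176×10^4 / (40.0)² = 19.85.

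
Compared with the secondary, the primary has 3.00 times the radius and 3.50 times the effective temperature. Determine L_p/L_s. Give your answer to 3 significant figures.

From the Stefan–Boltzmann law, L ∝ R²T⁴, so
L_p/L_s = (R_p/R_s)² (T_p/T_s)⁴ = (3.00)² × (3.50)⁴ = 9.000 × 150.1 = 1351.

1.35×10^3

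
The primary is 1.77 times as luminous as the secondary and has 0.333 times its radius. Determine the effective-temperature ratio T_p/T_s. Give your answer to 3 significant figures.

L ∝ R²T⁴ gives T ∝ (L/R²)^(1/4), so
T_p/T_s = (1.77 / 0.333²)^(1/4) = (15.96)^(1/4) = 1.999.

2.00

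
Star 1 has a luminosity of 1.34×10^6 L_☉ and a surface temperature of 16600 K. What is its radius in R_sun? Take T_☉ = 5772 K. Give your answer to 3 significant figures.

R/R_☉ = √(L/L_☉) / (T/T_☉)² = √(1.34×10^6) / (2.876)²
       = 1158 / 8.271 = 140.0.

140 R_sun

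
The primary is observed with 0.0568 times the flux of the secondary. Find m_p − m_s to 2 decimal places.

3.11

m_p − m_s = −2.5 log₁₀(F_p/F_s) = −2.5 log₁₀(0.0568) = −2.5 × (-1.246) = 3.114.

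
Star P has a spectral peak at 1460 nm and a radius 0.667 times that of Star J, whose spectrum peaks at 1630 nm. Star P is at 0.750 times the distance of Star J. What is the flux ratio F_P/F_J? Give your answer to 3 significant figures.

Wien's law: T_P/T_J = λ_J/λ_P = 1630/1460 = 1.116.
L_P/L_J = (R_P/R_J)²(T_P/T_J)⁴ = (0.667)²(1.116)⁴ = 0.6912.
F_P/F_J = (L_P/L_J)/(d_P/d_J)² = 0.6912/(0.750)² = 1.229.

1.23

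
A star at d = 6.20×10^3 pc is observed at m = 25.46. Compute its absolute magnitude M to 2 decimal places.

11.50

M = m − 5 log₁₀(d/10 pc) = 25.46 − 5 log₁₀(6.20×10^3/10)
  = 25.46 − 5 × 2.792 = 25.46 − 13.96 = 11.50.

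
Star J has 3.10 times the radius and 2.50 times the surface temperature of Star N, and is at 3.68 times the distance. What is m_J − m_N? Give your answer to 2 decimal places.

-3.61

L_J/L_N = (3.10)²(2.50)⁴ = 375.4.
F_J/F_N = (L_J/L_N)/(d_J/d_N)² = 375.4/13.54 = 27.72.
m_J − m_N = −2.5 log₁₀(27.72) = -3.61.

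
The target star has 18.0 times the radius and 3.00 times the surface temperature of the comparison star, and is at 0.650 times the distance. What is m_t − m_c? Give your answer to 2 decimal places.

L_t/L_c = (18.0)²(3.00)⁴ = 2.624×10^4.
F_t/F_c = (L_t/L_c)/(d_t/d_c)² = 2.624×10^4/0.4225 = 6.212×10^4.
m_t − m_c = −2.5 log₁₀(6.212×10^4) = -11.98.

-11.98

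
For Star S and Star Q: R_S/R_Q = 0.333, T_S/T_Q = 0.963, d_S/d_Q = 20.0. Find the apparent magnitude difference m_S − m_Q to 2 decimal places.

9.06

L_S/L_Q = (0.333)²(0.963)⁴ = 0.09537.
F_S/F_Q = (L_S/L_Q)/(d_S/d_Q)² = 0.09537/400.0 = 2.384×10^-4.
m_S − m_Q = −2.5 log₁₀(2.384×10^-4) = 9.06.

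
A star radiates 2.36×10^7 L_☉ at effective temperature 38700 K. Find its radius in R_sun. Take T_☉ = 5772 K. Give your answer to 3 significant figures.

108 R_sun

R/R_☉ = √(L/L_☉) / (T/T_☉)² = √(2.36×10^7) / (6.705)²
       = 4858 / 44.95 = 108.1.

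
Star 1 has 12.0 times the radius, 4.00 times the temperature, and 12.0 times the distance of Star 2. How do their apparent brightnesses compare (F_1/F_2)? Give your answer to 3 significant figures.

256

L_1/L_2 = (R_1/R_2)²(T_1/T_2)⁴ = (12.0)² × (4.00)⁴ = 3.686×10^4.
F_1/F_2 = (L_1/L_2)/(d_1/d_2)² = 3.686×10^4 / (12.0)² = 256.0.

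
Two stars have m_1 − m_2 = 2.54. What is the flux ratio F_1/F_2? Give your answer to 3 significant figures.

0.0964

F_1/F_2 = 10^(−(m_1 − m_2)/2.5) = 10^(-2.54/2.5) = 10^-1.016 = 0.09638.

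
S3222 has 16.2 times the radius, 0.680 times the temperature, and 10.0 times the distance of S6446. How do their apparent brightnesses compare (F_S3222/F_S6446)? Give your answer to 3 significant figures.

0.561

L_S3222/L_S6446 = (R_S3222/R_S6446)²(T_S3222/T_S6446)⁴ = (16.2)² × (0.680)⁴ = 56.11.
F_S3222/F_S6446 = (L_S3222/L_S6446)/(d_S3222/d_S6446)² = 56.11 / (10.0)² = 0.5611.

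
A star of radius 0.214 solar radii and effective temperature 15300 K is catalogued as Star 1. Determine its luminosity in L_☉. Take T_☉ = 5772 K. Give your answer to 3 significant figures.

L/L_☉ = (R/R_☉)² (T/T_☉)⁴ = (0.214)² × (15300/5772)⁴
       = 0.04580 × (2.651)⁴ = 0.04580 × 49.37 = 2.261.

2.26 L_☉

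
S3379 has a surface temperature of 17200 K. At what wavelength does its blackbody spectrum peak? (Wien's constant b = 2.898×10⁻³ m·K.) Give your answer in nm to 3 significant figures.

168 nm

λ_max = b/T = 2.898×10⁻³ / 17200 = 1.68×10^-7 m = 168.5 nm.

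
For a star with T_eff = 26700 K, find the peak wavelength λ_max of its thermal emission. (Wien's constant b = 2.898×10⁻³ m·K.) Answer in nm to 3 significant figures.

109 nm

λ_max = b/T = 2.898×10⁻³ / 26700 = 1.09×10^-7 m = 108.5 nm.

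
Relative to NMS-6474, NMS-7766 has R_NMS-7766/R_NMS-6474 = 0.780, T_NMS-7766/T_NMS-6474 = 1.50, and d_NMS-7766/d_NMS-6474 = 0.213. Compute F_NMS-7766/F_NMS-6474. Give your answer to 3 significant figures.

L_NMS-7766/L_NMS-6474 = (R_NMS-7766/R_NMS-6474)²(T_NMS-7766/T_NMS-6474)⁴ = (0.780)² × (1.50)⁴ = 3.080.
F_NMS-7766/F_NMS-6474 = (L_NMS-7766/L_NMS-6474)/(d_NMS-7766/d_NMS-6474)² = 3.080 / (0.213)² = 67.89.

67.9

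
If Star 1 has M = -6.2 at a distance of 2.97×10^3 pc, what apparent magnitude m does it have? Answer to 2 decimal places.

6.16

m = M + 5 log₁₀(d/10 pc) = -6.2 + 5 log₁₀(2.97×10^3/10)
  = -6.2 + 5 × 2.473 = -6.2 + 12.36 = 6.16.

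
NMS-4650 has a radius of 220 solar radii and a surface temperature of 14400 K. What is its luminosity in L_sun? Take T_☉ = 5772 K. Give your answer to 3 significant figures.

1.87×10^6 L_sun

L/L_☉ = (R/R_☉)² (T/T_☉)⁴ = (220)² × (14400/5772)⁴
       = 4.840×10^4 × (2.495)⁴ = 4.840×10^4 × 38.74 = 1.875×10^6.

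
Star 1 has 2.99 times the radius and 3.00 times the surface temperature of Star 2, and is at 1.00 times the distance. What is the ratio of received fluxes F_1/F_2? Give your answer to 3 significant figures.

724

L_1/L_2 = (R_1/R_2)²(T_1/T_2)⁴ = (2.99)² × (3.00)⁴ = 724.1.
F_1/F_2 = (L_1/L_2)/(d_1/d_2)² = 724.1 / (1.00)² = 724.1.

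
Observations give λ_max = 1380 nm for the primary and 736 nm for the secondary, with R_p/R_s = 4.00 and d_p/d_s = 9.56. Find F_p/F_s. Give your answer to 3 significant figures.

Wien's law: T_p/T_s = λ_s/λ_p = 736/1380 = 0.5333.
L_p/L_s = (R_p/R_s)²(T_p/T_s)⁴ = (4.00)²(0.5333)⁴ = 1.295.
F_p/F_s = (L_p/L_s)/(d_p/d_s)² = 1.295/(9.56)² = 0.01416.

0.0142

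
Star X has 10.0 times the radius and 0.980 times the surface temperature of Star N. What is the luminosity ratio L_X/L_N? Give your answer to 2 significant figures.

From the Stefan–Boltzmann law, L ∝ R²T⁴, so
L_X/L_N = (R_X/R_N)² (T_X/T_N)⁴ = (10.0)² × (0.980)⁴ = 100.0 × 0.9224 = 92.24.

92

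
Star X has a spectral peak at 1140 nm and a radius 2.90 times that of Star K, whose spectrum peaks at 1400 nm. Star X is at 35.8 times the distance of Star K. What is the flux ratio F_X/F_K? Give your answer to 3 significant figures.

Wien's law: T_X/T_K = λ_K/λ_X = 1400/1140 = 1.228.
L_X/L_K = (R_X/R_K)²(T_X/T_K)⁴ = (2.90)²(1.228)⁴ = 19.13.
F_X/F_K = (L_X/L_K)/(d_X/d_K)² = 19.13/(35.8)² = 0.01493.

0.0149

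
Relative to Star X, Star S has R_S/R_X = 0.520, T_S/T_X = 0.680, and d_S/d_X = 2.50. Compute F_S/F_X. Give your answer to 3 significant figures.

L_S/L_X = (R_S/R_X)²(T_S/T_X)⁴ = (0.520)² × (0.680)⁴ = 0.05782.
F_S/F_X = (L_S/L_X)/(d_S/d_X)² = 0.05782 / (2.50)² = 0.009250.

0.00925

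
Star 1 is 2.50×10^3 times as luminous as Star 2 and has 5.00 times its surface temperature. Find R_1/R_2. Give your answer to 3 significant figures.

2.00

L ∝ R²T⁴ gives R ∝ √L / T², so
R_1/R_2 = √(2.50×10^3) / (5.00)² = 50.00 / 25.00 = 2.000.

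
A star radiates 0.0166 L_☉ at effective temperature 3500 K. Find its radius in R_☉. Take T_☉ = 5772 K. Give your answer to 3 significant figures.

R/R_☉ = √(L/L_☉) / (T/T_☉)² = √(0.0166) / (0.6064)²
       = 0.1288 / 0.3677 = 0.3504.

0.350 R_☉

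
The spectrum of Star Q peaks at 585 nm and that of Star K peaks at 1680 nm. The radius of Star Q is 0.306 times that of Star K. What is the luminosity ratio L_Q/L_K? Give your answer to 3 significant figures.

Wien's law gives T ∝ 1/λ_max, so T_Q/T_K = λ_K/λ_Q = 1680/585 = 2.872.
Then L ∝ R²T⁴ gives L_Q/L_K = (0.306)² × (2.872)⁴ = 0.09364 × 68.02 = 6.369.

6.37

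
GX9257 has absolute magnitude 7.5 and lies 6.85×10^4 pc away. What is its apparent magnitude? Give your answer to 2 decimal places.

m = M + 5 log₁₀(d/10 pc) = 7.5 + 5 log₁₀(6.85×10^4/10)
  = 7.5 + 5 × 3.836 = 7.5 + 19.18 = 26.68.

26.68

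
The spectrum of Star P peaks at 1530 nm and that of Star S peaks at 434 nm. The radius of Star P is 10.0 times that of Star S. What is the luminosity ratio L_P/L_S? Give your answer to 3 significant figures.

Wien's law gives T ∝ 1/λ_max, so T_P/T_S = λ_S/λ_P = 434/1530 = 0.2837.
Then L ∝ R²T⁴ gives L_P/L_S = (10.0)² × (0.2837)⁴ = 100.0 × 0.006474 = 0.6474.

0.647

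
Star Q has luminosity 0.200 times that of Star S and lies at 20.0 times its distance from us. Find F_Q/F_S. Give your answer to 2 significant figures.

F = L/(4πd²), so F_Q/F_S = (L_Q/L_S) / (d_Q/d_S)²
= 0.200 / (20.0)² = 0.200 / 400.0 = 5.000×10^-4.

5.0×10^-4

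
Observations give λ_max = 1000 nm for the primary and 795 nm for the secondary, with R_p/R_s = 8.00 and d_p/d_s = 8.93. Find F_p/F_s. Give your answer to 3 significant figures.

0.321

Wien's law: T_p/T_s = λ_s/λ_p = 795/1000 = 0.7950.
L_p/L_s = (R_p/R_s)²(T_p/T_s)⁴ = (8.00)²(0.7950)⁴ = 25.57.
F_p/F_s = (L_p/L_s)/(d_p/d_s)² = 25.57/(8.93)² = 0.3206.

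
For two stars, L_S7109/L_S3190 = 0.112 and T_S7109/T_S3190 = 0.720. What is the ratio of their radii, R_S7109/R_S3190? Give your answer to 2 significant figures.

L ∝ R²T⁴ gives R ∝ √L / T², so
R_S7109/R_S3190 = √(0.112) / (0.720)² = 0.3347 / 0.5184 = 0.6456.

0.65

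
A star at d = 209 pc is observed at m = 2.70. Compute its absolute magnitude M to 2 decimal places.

-3.90

M = m − 5 log₁₀(d/10 pc) = 2.70 − 5 log₁₀(209/10)
  = 2.70 − 5 × 1.320 = 2.70 − 6.60 = -3.90.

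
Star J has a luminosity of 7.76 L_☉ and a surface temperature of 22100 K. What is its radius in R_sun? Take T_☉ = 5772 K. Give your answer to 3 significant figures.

R/R_☉ = √(L/L_☉) / (T/T_☉)² = √(7.76) / (3.829)²
       = 2.786 / 14.66 = 0.1900.

0.190 R_sun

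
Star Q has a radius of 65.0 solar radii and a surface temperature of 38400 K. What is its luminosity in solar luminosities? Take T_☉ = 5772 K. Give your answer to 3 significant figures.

L/L_☉ = (R/R_☉)² (T/T_☉)⁴ = (65.0)² × (38400/5772)⁴
       = 4225 × (6.653)⁴ = 4225 × 1959 = 8.276×10^6.

8.28×10^6 solar luminosities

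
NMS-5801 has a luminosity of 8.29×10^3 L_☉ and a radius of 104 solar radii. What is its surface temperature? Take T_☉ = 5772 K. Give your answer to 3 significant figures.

T/T_☉ = (L/L_☉)^(1/4) / (R/R_☉)^(1/2)
T = 5772 × (8.29×10^3)^(1/4) / √(104) = 5772 × 9.542 / 10.20 = 5401 K.

5.40×10^3 K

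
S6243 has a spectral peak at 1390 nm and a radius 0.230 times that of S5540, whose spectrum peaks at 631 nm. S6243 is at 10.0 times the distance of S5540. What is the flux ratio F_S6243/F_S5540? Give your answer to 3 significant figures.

2.25×10^-5

Wien's law: T_S6243/T_S5540 = λ_S5540/λ_S6243 = 631/1390 = 0.4540.
L_S6243/L_S5540 = (R_S6243/R_S5540)²(T_S6243/T_S5540)⁴ = (0.230)²(0.4540)⁴ = 0.002247.
F_S6243/F_S5540 = (L_S6243/L_S5540)/(d_S6243/d_S5540)² = 0.002247/(10.0)² = 2.247×10^-5.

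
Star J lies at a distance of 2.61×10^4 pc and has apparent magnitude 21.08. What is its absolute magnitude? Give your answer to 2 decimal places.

M = m − 5 log₁₀(d/10 pc) = 21.08 − 5 log₁₀(2.61×10^4/10)
  = 21.08 − 5 × 3.417 = 21.08 − 17.08 = 4.00.

4.00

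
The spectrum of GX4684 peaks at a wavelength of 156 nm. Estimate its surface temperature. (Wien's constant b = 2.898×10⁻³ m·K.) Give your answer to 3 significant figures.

1.86×10^4 K

T = b/λ_max = 2.898×10⁻³ / (156×10⁻⁹) = 1.858×10^4 K.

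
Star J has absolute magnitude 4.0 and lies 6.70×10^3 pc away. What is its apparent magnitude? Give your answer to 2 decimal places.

18.13

m = M + 5 log₁₀(d/10 pc) = 4.0 + 5 log₁₀(6.70×10^3/10)
  = 4.0 + 5 × 2.826 = 4.0 + 14.13 = 18.13.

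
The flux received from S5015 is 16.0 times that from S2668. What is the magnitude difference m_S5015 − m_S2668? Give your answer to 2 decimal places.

-3.01

m_S5015 − m_S2668 = −2.5 log₁₀(F_S5015/F_S2668) = −2.5 log₁₀(16.0) = −2.5 × (1.204) = -3.010.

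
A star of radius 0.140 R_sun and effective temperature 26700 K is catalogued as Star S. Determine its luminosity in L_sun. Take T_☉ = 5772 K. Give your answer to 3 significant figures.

8.97 L_sun

L/L_☉ = (R/R_☉)² (T/T_☉)⁴ = (0.140)² × (26700/5772)⁴
       = 0.01960 × (4.626)⁴ = 0.01960 × 457.9 = 8.974.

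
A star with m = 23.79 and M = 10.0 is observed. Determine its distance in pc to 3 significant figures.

m − M = 5 log₁₀(d/10 pc)
23.79 − (10.0) = 13.79 = 5 log₁₀(d/10)
d = 10 × 10^(13.79/5) = 10 × 10^2.758 = 5728 pc.

5.73×10^3 pc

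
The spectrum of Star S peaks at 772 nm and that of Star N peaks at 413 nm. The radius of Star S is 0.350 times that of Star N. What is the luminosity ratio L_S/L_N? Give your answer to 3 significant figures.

Wien's law gives T ∝ 1/λ_max, so T_S/T_N = λ_N/λ_S = 413/772 = 0.5350.
Then L ∝ R²T⁴ gives L_S/L_N = (0.350)² × (0.5350)⁴ = 0.1225 × 0.08191 = 0.01003.

0.0100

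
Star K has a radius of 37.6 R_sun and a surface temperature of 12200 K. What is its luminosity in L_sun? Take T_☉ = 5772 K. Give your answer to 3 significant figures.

2.82×10^4 L_sun

L/L_☉ = (R/R_☉)² (T/T_☉)⁴ = (37.6)² × (12200/5772)⁴
       = 1414 × (2.114)⁴ = 1414 × 19.96 = 2.822×10^4.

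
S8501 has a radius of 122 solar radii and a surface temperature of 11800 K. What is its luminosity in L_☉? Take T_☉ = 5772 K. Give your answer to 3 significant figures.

L/L_☉ = (R/R_☉)² (T/T_☉)⁴ = (122)² × (11800/5772)⁴
       = 1.488×10^4 × (2.044)⁴ = 1.488×10^4 × 17.47 = 2.600×10^5.

2.60×10^5 L_☉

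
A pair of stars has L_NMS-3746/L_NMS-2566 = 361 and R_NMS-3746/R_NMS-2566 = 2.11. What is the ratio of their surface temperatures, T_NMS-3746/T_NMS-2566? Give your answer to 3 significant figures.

3.00

L ∝ R²T⁴ gives T ∝ (L/R²)^(1/4), so
T_NMS-3746/T_NMS-2566 = (361 / 2.11²)^(1/4) = (81.09)^(1/4) = 3.001.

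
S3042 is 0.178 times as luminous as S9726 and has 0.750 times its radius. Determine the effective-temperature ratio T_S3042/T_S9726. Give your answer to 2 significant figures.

L ∝ R²T⁴ gives T ∝ (L/R²)^(1/4), so
T_S3042/T_S9726 = (0.178 / 0.750²)^(1/4) = (0.3164)^(1/4) = 0.7500.

0.75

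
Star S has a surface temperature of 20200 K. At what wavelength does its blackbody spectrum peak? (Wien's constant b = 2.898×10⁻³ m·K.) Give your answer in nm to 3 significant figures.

143 nm

λ_max = b/T = 2.898×10⁻³ / 20200 = 1.43×10^-7 m = 143.5 nm.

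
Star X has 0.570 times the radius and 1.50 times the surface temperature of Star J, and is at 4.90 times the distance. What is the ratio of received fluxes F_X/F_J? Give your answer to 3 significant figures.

0.0685

L_X/L_J = (R_X/R_J)²(T_X/T_J)⁴ = (0.570)² × (1.50)⁴ = 1.645.
F_X/F_J = (L_X/L_J)/(d_X/d_J)² = 1.645 / (4.90)² = 0.06851.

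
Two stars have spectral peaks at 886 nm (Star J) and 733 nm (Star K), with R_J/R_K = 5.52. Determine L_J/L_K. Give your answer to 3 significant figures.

14.3

Wien's law gives T ∝ 1/λ_max, so T_J/T_K = λ_K/λ_J = 733/886 = 0.8273.
Then L ∝ R²T⁴ gives L_J/L_K = (5.52)² × (0.8273)⁴ = 30.47 × 0.4685 = 14.27.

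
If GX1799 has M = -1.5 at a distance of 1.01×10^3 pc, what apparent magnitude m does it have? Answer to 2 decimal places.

m = M + 5 log₁₀(d/10 pc) = -1.5 + 5 log₁₀(1.01×10^3/10)
  = -1.5 + 5 × 2.004 = -1.5 + 10.02 = 8.52.

8.52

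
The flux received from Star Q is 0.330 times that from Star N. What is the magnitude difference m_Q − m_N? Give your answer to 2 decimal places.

m_Q − m_N = −2.5 log₁₀(F_Q/F_N) = −2.5 log₁₀(0.330) = −2.5 × (-0.481) = 1.204.

1.20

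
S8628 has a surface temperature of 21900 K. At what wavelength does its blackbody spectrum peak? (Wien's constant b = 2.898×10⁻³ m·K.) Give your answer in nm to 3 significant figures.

132 nm

λ_max = b/T = 2.898×10⁻³ / 21900 = 1.32×10^-7 m = 132.3 nm.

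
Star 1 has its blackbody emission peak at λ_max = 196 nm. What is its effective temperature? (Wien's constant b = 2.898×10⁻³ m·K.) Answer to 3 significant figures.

T = b/λ_max = 2.898×10⁻³ / (196×10⁻⁹) = 1.479×10^4 K.

1.48×10^4 K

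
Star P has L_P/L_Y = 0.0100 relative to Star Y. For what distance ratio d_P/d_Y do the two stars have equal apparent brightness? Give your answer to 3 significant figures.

0.100

Equal flux requires L_P/d_P² = L_Y/d_Y², so d_P/d_Y = √(L_P/L_Y)
= √(0.0100) = 0.1000.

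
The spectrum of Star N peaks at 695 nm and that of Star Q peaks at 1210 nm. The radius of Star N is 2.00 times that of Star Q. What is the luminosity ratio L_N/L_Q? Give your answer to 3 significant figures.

Wien's law gives T ∝ 1/λ_max, so T_N/T_Q = λ_Q/λ_N = 1210/695 = 1.741.
Then L ∝ R²T⁴ gives L_N/L_Q = (2.00)² × (1.741)⁴ = 4.000 × 9.188 = 36.75.

36.8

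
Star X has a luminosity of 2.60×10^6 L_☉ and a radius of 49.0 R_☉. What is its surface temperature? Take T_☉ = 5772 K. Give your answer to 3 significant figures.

3.31×10^4 K

T/T_☉ = (L/L_☉)^(1/4) / (R/R_☉)^(1/2)
T = 5772 × (2.60×10^6)^(1/4) / √(49.0) = 5772 × 40.16 / 7.000 = 3.311×10^4 K.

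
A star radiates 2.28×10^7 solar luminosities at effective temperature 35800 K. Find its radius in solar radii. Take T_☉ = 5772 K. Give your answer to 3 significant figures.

124 solar radii

R/R_☉ = √(L/L_☉) / (T/T_☉)² = √(2.28×10^7) / (6.202)²
       = 4775 / 38.47 = 124.1.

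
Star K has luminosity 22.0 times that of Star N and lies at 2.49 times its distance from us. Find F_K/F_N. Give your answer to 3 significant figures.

F = L/(4πd²), so F_K/F_N = (L_K/L_N) / (d_K/d_N)²
= 22.0 / (2.49)² = 22.0 / 6.200 = 3.548.

3.55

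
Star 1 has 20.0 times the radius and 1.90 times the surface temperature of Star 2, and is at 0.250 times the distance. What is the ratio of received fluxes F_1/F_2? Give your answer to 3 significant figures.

8.34×10^4

L_1/L_2 = (R_1/R_2)²(T_1/T_2)⁴ = (20.0)² × (1.90)⁴ = 5213.
F_1/F_2 = (L_1/L_2)/(d_1/d_2)² = 5213 / (0.250)² = 8.341×10^4.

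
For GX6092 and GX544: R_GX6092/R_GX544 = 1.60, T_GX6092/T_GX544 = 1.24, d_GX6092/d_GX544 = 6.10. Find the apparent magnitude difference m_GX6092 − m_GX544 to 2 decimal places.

1.97

L_GX6092/L_GX544 = (1.60)²(1.24)⁴ = 6.052.
F_GX6092/F_GX544 = (L_GX6092/L_GX544)/(d_GX6092/d_GX544)² = 6.052/37.21 = 0.1627.
m_GX6092 − m_GX544 = −2.5 log₁₀(0.1627) = 1.97.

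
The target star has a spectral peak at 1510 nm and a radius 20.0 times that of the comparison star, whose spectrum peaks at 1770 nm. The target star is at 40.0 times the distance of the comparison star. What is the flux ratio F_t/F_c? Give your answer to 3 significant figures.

0.472

Wien's law: T_t/T_c = λ_c/λ_t = 1770/1510 = 1.172.
L_t/L_c = (R_t/R_c)²(T_t/T_c)⁴ = (20.0)²(1.172)⁴ = 755.2.
F_t/F_c = (L_t/L_c)/(d_t/d_c)² = 755.2/(40.0)² = 0.4720.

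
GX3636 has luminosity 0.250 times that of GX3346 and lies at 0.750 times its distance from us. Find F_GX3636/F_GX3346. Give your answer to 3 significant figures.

F = L/(4πd²), so F_GX3636/F_GX3346 = (L_GX3636/L_GX3346) / (d_GX3636/d_GX3346)²
= 0.250 / (0.750)² = 0.250 / 0.5625 = 0.4444.

0.444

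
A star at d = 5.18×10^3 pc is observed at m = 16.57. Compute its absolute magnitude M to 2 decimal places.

3.00

M = m − 5 log₁₀(d/10 pc) = 16.57 − 5 log₁₀(5.18×10^3/10)
  = 16.57 − 5 × 2.714 = 16.57 − 13.57 = 3.00.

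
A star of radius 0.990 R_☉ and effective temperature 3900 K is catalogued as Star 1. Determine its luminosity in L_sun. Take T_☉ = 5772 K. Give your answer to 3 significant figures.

0.204 L_sun

L/L_☉ = (R/R_☉)² (T/T_☉)⁴ = (0.990)² × (3900/5772)⁴
       = 0.9801 × (0.6757)⁴ = 0.9801 × 0.2084 = 0.2043.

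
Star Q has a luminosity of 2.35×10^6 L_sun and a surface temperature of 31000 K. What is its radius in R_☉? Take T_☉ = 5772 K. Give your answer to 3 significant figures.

R/R_☉ = √(L/L_☉) / (T/T_☉)² = √(2.35×10^6) / (5.371)²
       = 1533 / 28.85 = 53.15.

53.1 R_☉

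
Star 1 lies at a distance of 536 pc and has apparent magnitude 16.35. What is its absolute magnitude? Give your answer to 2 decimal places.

M = m − 5 log₁₀(d/10 pc) = 16.35 − 5 log₁₀(536/10)
  = 16.35 − 5 × 1.729 = 16.35 − 8.65 = 7.70.

7.70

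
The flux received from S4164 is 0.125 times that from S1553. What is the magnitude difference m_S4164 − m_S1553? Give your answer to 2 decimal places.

m_S4164 − m_S1553 = −2.5 log₁₀(F_S4164/F_S1553) = −2.5 log₁₀(0.125) = −2.5 × (-0.903) = 2.258.

2.26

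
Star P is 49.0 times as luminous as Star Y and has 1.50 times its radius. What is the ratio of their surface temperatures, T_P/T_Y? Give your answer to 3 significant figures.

2.16

L ∝ R²T⁴ gives T ∝ (L/R²)^(1/4), so
T_P/T_Y = (49.0 / 1.50²)^(1/4) = (21.78)^(1/4) = 2.160.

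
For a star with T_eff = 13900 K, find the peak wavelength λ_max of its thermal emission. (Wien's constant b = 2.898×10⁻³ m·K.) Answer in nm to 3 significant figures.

λ_max = b/T = 2.898×10⁻³ / 13900 = 2.08×10^-7 m = 208.5 nm.

208 nm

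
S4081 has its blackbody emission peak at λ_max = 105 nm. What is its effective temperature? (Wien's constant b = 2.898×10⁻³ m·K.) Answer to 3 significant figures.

T = b/λ_max = 2.898×10⁻³ / (105×10⁻⁹) = 2.760×10^4 K.

2.76×10^4 K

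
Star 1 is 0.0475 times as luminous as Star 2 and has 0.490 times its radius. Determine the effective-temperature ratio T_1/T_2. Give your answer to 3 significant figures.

L ∝ R²T⁴ gives T ∝ (L/R²)^(1/4), so
T_1/T_2 = (0.0475 / 0.490²)^(1/4) = (0.1978)^(1/4) = 0.6669.

0.667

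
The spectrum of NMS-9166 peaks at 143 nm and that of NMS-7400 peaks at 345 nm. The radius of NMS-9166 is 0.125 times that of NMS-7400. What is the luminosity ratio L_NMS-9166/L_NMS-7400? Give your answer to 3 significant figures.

Wien's law gives T ∝ 1/λ_max, so T_NMS-9166/T_NMS-7400 = λ_NMS-7400/λ_NMS-9166 = 345/143 = 2.413.
Then L ∝ R²T⁴ gives L_NMS-9166/L_NMS-7400 = (0.125)² × (2.413)⁴ = 0.01562 × 33.88 = 0.5294.

0.529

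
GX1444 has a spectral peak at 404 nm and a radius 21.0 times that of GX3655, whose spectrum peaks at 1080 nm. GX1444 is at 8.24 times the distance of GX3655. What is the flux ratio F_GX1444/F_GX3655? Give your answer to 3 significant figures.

332

Wien's law: T_GX1444/T_GX3655 = λ_GX3655/λ_GX1444 = 1080/404 = 2.673.
L_GX1444/L_GX3655 = (R_GX1444/R_GX3655)²(T_GX1444/T_GX3655)⁴ = (21.0)²(2.673)⁴ = 2.252×10^4.
F_GX1444/F_GX3655 = (L_GX1444/L_GX3655)/(d_GX1444/d_GX3655)² = 2.252×10^4/(8.24)² = 331.7.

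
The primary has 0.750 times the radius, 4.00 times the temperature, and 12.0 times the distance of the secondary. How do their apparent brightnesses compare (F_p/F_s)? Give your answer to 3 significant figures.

1.00

L_p/L_s = (R_p/R_s)²(T_p/T_s)⁴ = (0.750)² × (4.00)⁴ = 144.0.
F_p/F_s = (L_p/L_s)/(d_p/d_s)² = 144.0 / (12.0)² = 1.000.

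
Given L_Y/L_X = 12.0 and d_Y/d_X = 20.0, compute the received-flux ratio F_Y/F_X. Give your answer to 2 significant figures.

F = L/(4πd²), so F_Y/F_X = (L_Y/L_X) / (d_Y/d_X)²
= 12.0 / (20.0)² = 12.0 / 400.0 = 0.03000.

0.030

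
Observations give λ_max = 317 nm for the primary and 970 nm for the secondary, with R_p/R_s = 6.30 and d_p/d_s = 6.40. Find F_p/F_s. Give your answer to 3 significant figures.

85.0

Wien's law: T_p/T_s = λ_s/λ_p = 970/317 = 3.060.
L_p/L_s = (R_p/R_s)²(T_p/T_s)⁴ = (6.30)²(3.060)⁴ = 3480.
F_p/F_s = (L_p/L_s)/(d_p/d_s)² = 3480/(6.40)² = 84.95.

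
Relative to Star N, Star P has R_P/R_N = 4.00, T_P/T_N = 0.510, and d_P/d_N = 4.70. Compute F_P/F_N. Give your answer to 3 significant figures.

L_P/L_N = (R_P/R_N)²(T_P/T_N)⁴ = (4.00)² × (0.510)⁴ = 1.082.
F_P/F_N = (L_P/L_N)/(d_P/d_N)² = 1.082 / (4.70)² = 0.04900.

0.0490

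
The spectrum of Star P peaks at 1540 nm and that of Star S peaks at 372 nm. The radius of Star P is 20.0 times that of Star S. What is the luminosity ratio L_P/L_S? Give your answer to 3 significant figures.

1.36

Wien's law gives T ∝ 1/λ_max, so T_P/T_S = λ_S/λ_P = 372/1540 = 0.2416.
Then L ∝ R²T⁴ gives L_P/L_S = (20.0)² × (0.2416)⁴ = 400.0 × 0.003405 = 1.362.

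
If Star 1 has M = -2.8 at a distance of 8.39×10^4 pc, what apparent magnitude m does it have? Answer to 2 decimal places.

16.82

m = M + 5 log₁₀(d/10 pc) = -2.8 + 5 log₁₀(8.39×10^4/10)
  = -2.8 + 5 × 3.924 = -2.8 + 19.62 = 16.82.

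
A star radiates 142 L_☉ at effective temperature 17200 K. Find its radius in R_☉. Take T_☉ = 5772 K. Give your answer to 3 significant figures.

R/R_☉ = √(L/L_☉) / (T/T_☉)² = √(142) / (2.980)²
       = 11.92 / 8.880 = 1.342.

1.34 R_☉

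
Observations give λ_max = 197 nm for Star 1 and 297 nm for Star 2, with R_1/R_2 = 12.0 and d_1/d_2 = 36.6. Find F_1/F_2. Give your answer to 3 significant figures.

Wien's law: T_1/T_2 = λ_2/λ_1 = 297/197 = 1.508.
L_1/L_2 = (R_1/R_2)²(T_1/T_2)⁴ = (12.0)²(1.508)⁴ = 743.9.
F_1/F_2 = (L_1/L_2)/(d_1/d_2)² = 743.9/(36.6)² = 0.5553.

0.555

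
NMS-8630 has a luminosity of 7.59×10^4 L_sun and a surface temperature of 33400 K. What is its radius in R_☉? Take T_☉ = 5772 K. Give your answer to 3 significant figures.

8.23 R_☉

R/R_☉ = √(L/L_☉) / (T/T_☉)² = √(7.59×10^4) / (5.787)²
       = 275.5 / 33.48 = 8.228.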